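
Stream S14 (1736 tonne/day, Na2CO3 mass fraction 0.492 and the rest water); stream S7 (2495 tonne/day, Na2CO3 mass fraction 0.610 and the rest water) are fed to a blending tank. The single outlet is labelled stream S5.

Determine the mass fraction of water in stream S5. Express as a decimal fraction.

0.438

Total flow out = 1736 + 2495 = 4231 tonne/day.
water in = 1736×0.508 + 2495×0.390 = 1854.9 tonne/day.
water mass fraction in S5 = 1854.9/4231 = 0.438.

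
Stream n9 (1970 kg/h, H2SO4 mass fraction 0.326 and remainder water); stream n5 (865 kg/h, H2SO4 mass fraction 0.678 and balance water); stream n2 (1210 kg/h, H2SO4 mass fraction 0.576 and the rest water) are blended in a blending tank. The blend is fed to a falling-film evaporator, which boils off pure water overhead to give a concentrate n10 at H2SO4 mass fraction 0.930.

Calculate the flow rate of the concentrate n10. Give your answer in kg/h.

H2SO4 entering = 1970×0.326 + 865×0.678 + 1210×0.576 = 1925.7 kg/h.
All H2SO4 reports to n10, so n10 = 1925.7/0.930 = 2070.6 kg/h.

2071 kg/h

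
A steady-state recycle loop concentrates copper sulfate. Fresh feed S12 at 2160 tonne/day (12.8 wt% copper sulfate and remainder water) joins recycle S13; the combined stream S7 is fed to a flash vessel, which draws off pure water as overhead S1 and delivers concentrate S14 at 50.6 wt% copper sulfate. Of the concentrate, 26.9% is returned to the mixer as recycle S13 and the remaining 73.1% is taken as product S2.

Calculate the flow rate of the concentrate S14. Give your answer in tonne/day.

Overall copper sulfate balance (none leaves overhead): copper sulfate in fresh feed = copper sulfate in product, i.e. 2160×0.128 = (1−0.269)·S14·0.506.
S14 = 276.48/(0.506×0.731) = 747.47 tonne/day.

747.5 tonne/day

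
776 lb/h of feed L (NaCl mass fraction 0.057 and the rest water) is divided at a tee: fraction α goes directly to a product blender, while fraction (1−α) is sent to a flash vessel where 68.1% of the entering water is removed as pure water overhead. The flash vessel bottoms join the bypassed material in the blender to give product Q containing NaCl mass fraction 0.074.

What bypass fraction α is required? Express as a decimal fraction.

0.642

All 776×0.057 = 44.232 lb/h of NaCl reaches Q, so Q = 44.232/0.074 = 597.73 lb/h and vapour = 178.27 lb/h.
The evaporator receives (1−α)·776 of feed at 0.943 water and removes 0.681 of that water:
0.681×0.943×(1−α)×776 = 178.27
(1−α) = 178.27/498.33 = 0.3577;  α = 0.6423.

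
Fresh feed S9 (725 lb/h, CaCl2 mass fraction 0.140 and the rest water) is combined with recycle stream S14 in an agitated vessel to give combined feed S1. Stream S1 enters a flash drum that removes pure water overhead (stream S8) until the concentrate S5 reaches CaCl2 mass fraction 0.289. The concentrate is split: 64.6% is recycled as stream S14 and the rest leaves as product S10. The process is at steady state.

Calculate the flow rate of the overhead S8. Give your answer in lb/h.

373.8 lb/h

Overall CaCl2 balance (none leaves overhead): CaCl2 in fresh feed = CaCl2 in product, i.e. 725×0.140 = (1−0.646)·S5·0.289.
S5 = 101.5/(0.289×0.354) = 992.12 lb/h.
Recycle S14 = 0.646×992.12 = 640.91 lb/h.
Combined feed S1 = 725 + 640.91 = 1365.9 lb/h.
Overhead S8 = S1 − S5 = 1365.9 − 992.12 = 373.79 lb/h.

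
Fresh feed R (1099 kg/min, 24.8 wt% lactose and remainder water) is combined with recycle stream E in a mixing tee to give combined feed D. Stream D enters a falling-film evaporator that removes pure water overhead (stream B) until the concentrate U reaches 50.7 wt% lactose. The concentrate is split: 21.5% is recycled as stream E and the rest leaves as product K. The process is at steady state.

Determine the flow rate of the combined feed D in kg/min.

1246 kg/min

Overall lactose balance (none leaves overhead): lactose in fresh feed = lactose in product, i.e. 1099×0.248 = (1−0.215)·U·0.507.
U = 272.55/(0.507×0.785) = 684.81 kg/min.
Recycle E = 0.215×684.81 = 147.23 kg/min.
Combined feed D = 1099 + 147.23 = 1246.2 kg/min.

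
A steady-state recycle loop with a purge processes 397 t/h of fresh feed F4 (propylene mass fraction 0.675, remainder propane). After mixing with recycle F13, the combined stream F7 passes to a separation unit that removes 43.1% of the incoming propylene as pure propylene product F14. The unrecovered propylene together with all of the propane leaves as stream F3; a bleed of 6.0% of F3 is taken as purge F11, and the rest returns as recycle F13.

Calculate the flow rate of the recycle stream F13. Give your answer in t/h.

2330 t/h

propane enters only via F4 and leaves only via the purge: 397×0.325 = 0.060×(propane in F3), and the separation unit passes all propane, so propane in F7 = propane in F3 = 2150.4 t/h.
propylene in F7: m_A = 397×0.675 + (1−0.060)·(1−0.431)·m_A, so m_A = 267.98/0.4651 = 576.12 t/h.
F3 = (1−0.431)×576.12 + 2150.4 = 2478.2 t/h.
Recycle F13 = (1−0.060)×2478.2 = 2329.5 t/h.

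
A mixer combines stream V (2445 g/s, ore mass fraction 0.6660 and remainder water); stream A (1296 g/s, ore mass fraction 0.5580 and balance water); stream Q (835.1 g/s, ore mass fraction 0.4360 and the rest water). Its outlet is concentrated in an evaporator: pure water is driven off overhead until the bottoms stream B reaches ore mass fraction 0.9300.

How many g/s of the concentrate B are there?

ore entering = 2445×0.666 + 1296×0.558 + 835.1×0.436 = 2715.6 g/s.
All ore reports to B, so B = 2715.6/0.930 = 2920 g/s.

2920 g/s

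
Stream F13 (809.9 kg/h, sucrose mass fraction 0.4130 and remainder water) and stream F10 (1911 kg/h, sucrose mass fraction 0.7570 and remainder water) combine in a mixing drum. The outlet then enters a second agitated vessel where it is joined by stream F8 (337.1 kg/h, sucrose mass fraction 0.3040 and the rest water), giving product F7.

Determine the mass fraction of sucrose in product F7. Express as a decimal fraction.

0.6160

Overall, product flow = 3058 kg/h.
sucrose in = 809.9×0.413 + 1911×0.757 + 337.1×0.304 = 1883.6 kg/h.
sucrose fraction in F7 = 0.6160.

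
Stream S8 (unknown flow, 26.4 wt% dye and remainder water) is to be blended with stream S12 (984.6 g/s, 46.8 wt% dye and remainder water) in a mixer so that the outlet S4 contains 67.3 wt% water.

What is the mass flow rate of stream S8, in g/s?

2204 g/s

Let S8 be the unknown flow. Total out = 984.6 + S8.
water balance: 523.81 + 0.736·S8 = 0.673·(984.6 + S8)
(0.736 − 0.673)·S8 = 0.673×984.6 − 523.81 = 138.83
S8 = 138.83 / 0.063 = 2203.6 g/s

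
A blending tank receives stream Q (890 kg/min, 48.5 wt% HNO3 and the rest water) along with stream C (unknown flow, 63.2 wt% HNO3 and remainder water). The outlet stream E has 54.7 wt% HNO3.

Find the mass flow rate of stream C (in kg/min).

Let C be the unknown flow. Total out = 890 + C.
HNO3 balance: 431.65 + 0.632·C = 0.547·(890 + C)
(0.632 − 0.547)·C = 0.547×890 − 431.65 = 55.18
C = 55.18 / 0.085 = 649.18 kg/min

649.2 kg/min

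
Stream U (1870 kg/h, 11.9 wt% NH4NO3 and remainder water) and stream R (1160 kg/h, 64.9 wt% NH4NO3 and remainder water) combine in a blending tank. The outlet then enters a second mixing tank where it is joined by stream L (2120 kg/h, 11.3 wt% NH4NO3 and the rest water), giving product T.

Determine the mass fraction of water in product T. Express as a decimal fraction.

0.7641

Overall, product flow = 5150 kg/h.
water in = 1870×0.881 + 1160×0.351 + 2120×0.887 = 3935.1 kg/h.
water fraction in T = 0.7641.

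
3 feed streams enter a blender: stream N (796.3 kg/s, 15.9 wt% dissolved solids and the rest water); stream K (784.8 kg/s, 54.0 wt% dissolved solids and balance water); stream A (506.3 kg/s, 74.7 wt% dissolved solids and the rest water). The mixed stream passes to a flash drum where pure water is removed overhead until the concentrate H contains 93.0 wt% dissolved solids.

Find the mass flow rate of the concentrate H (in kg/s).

dissolved solids entering = 796.3×0.159 + 784.8×0.540 + 506.3×0.747 = 928.61 kg/s.
All dissolved solids reports to H, so H = 928.61/0.930 = 998.51 kg/s.

998.5 kg/s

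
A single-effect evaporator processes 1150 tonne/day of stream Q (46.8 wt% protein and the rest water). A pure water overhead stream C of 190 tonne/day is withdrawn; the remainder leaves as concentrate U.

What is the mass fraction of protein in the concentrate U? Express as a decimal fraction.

protein is not removed: 1150×0.468 = 538.2 tonne/day of protein enters U.
Concentrate = 1150 − 190 = 960 tonne/day.
Mass fraction = 538.2/960 = 0.5606.

0.5606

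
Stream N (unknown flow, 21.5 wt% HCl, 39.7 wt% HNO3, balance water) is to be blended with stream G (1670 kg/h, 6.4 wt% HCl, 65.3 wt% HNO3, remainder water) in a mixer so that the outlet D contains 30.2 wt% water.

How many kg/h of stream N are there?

369 kg/h

Let N be the unknown flow. Total out = 1670 + N.
water balance: 472.61 + 0.388·N = 0.302·(1670 + N)
(0.388 − 0.302)·N = 0.302×1670 − 472.61 = 31.73
N = 31.73 / 0.086 = 368.95 kg/h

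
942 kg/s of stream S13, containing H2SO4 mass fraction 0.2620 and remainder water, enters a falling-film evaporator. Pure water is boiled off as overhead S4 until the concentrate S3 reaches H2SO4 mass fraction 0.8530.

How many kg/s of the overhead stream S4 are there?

652.7 kg/s

H2SO4 is conserved: 942×0.262 = 246.8 kg/s all reports to the concentrate.
Concentrate = 246.8/(target fraction) = 289.34 kg/s.
Overhead = 942 − 289.34 = 652.66 kg/s.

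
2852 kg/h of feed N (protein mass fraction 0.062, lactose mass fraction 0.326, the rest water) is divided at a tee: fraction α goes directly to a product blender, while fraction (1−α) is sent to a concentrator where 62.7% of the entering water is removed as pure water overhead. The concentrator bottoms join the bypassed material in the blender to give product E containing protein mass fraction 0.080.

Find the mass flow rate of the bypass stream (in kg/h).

1180 kg/h

All 2852×0.062 = 176.82 kg/h of protein reaches E, so E = 176.82/0.080 = 2210.3 kg/h and vapour = 641.7 kg/h.
The evaporator receives (1−α)·2852 of feed at 0.612 water and removes 0.627 of that water:
0.627×0.612×(1−α)×2852 = 641.7
(1−α) = 641.7/1094.4 = 0.5864;  α = 0.4136.
Bypass flow = 0.4136×2852 = 1179.7 kg/h.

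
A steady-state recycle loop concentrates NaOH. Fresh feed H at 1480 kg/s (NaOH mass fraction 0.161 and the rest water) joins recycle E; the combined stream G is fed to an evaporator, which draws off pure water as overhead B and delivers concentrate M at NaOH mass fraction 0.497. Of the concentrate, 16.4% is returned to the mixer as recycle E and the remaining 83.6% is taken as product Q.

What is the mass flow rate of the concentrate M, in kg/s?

Overall NaOH balance (none leaves overhead): NaOH in fresh feed = NaOH in product, i.e. 1480×0.161 = (1−0.164)·M·0.497.
M = 238.28/(0.497×0.836) = 573.49 kg/s.

573.5 kg/s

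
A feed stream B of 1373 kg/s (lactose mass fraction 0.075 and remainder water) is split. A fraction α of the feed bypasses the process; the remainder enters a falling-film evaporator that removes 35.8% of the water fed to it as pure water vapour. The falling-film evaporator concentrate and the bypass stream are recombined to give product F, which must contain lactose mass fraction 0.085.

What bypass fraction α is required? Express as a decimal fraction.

0.645

All 1373×0.075 = 102.97 kg/s of lactose reaches F, so F = 102.97/0.085 = 1211.5 kg/s and vapour = 161.53 kg/s.
The evaporator receives (1−α)·1373 of feed at 0.925 water and removes 0.358 of that water:
0.358×0.925×(1−α)×1373 = 161.53
(1−α) = 161.53/454.67 = 0.3553;  α = 0.6447.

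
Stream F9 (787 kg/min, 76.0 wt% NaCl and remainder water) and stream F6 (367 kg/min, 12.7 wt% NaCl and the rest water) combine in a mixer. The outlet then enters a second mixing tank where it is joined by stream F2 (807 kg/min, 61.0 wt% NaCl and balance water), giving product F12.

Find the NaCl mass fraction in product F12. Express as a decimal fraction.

Overall, product flow = 1961 kg/min.
NaCl in = 787×0.760 + 367×0.127 + 807×0.610 = 1137 kg/min.
NaCl fraction in F12 = 0.5798.

0.5798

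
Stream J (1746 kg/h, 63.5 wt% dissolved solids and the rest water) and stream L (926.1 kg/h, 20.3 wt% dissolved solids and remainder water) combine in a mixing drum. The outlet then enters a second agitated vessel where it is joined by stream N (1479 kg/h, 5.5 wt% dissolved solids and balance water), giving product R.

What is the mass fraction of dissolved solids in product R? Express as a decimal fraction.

0.332

Overall, product flow = 4151.1 kg/h.
dissolved solids in = 1746×0.635 + 926.1×0.203 + 1479×0.055 = 1378.1 kg/h.
dissolved solids fraction in R = 0.332.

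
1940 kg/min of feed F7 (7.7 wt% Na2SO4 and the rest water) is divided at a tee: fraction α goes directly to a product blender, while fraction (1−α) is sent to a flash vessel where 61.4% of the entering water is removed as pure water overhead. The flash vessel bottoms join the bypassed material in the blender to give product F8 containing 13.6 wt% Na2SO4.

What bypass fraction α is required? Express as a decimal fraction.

All 1940×0.077 = 149.38 kg/min of Na2SO4 reaches F8, so F8 = 149.38/0.136 = 1098.4 kg/min and vapour = 841.62 kg/min.
The evaporator receives (1−α)·1940 of feed at 0.923 water and removes 0.614 of that water:
0.614×0.923×(1−α)×1940 = 841.62
(1−α) = 841.62/1099.4 = 0.7655;  α = 0.2345.

0.235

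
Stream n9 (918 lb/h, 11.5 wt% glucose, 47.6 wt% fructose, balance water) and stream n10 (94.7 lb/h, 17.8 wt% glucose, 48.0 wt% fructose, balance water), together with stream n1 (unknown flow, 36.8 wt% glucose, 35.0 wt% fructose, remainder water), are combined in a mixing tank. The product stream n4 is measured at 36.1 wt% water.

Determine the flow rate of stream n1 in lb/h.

Let n1 be the unknown flow. Total out = 1012.7 + n1.
water balance: 407.85 + 0.282·n1 = 0.361·(1012.7 + n1)
(0.282 − 0.361)·n1 = 0.361×1012.7 − 407.85 = -42.265
n1 = -42.265 / -0.079 = 535 lb/h

535 lb/h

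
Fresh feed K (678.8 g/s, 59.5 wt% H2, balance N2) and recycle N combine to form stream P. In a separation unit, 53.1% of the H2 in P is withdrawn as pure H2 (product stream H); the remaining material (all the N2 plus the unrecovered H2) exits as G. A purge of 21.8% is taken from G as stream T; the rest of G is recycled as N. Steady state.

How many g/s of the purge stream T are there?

340.1 g/s

N2 enters only via K and leaves only via the purge: 678.8×0.405 = 0.218×(N2 in G), and the separation unit passes all N2, so N2 in P = N2 in G = 1261.1 g/s.
H2 in P: m_A = 678.8×0.595 + (1−0.218)·(1−0.531)·m_A, so m_A = 403.89/0.6332 = 637.81 g/s.
G = (1−0.531)×637.81 + 1261.1 = 1560.2 g/s.
Purge T = 0.218×1560.2 = 340.12 g/s.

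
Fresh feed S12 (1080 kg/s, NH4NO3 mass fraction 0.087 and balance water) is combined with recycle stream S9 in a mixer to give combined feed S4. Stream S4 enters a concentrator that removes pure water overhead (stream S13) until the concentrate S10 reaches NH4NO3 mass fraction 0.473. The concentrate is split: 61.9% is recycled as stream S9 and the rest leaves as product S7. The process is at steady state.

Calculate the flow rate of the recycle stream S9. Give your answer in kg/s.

Overall NH4NO3 balance (none leaves overhead): NH4NO3 in fresh feed = NH4NO3 in product, i.e. 1080×0.087 = (1−0.619)·S10·0.473.
S10 = 93.96/(0.473×0.381) = 521.38 kg/s.
Recycle S9 = 0.619×521.38 = 322.74 kg/s.

322.7 kg/s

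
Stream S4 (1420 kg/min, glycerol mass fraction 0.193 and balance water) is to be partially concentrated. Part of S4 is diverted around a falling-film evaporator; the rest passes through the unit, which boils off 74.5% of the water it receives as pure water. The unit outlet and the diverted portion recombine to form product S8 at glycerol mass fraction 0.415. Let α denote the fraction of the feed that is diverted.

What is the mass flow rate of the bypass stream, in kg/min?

All 1420×0.193 = 274.06 kg/min of glycerol reaches S8, so S8 = 274.06/0.415 = 660.39 kg/min and vapour = 759.61 kg/min.
The evaporator receives (1−α)·1420 of feed at 0.807 water and removes 0.745 of that water:
0.745×0.807×(1−α)×1420 = 759.61
(1−α) = 759.61/853.73 = 0.8898;  α = 0.1102.
Bypass flow = 0.1102×1420 = 156.53 kg/min.

156.5 kg/min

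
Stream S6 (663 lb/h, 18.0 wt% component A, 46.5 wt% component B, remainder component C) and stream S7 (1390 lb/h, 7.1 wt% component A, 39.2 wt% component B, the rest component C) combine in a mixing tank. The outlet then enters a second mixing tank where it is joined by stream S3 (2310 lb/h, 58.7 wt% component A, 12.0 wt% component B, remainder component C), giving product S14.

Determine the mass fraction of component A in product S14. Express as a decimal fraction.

Overall, product flow = 4363 lb/h.
component A in = 663×0.180 + 1390×0.071 + 2310×0.587 = 1574 lb/h.
component A fraction in S14 = 0.3608.

0.3608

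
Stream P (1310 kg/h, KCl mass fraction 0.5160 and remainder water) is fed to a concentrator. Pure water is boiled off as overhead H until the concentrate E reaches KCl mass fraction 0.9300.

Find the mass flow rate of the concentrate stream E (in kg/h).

KCl is conserved: 1310×0.516 = 675.96 kg/h all reports to the concentrate.
Concentrate = 675.96/(target fraction) = 726.84 kg/h.

726.8 kg/h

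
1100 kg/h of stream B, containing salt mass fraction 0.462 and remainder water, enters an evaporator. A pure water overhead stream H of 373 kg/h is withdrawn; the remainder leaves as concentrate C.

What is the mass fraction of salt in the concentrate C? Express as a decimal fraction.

salt is not removed: 1100×0.462 = 508.2 kg/h of salt enters C.
Concentrate = 1100 − 373 = 727 kg/h.
Mass fraction = 508.2/727 = 0.699.

0.699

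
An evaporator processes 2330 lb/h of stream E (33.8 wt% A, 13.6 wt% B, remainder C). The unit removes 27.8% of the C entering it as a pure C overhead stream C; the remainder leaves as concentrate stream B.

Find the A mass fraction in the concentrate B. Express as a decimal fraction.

0.396

A is not removed: 2330×0.338 = 787.54 lb/h of A enters B.
C entering = 2330×0.526 = 1225.6 lb/h; overhead removed = 0.278×1225.6 = 340.71 lb/h.
Concentrate = 2330 − 340.71 = 1989.3 lb/h.
Mass fraction = 787.54/1989.3 = 0.396.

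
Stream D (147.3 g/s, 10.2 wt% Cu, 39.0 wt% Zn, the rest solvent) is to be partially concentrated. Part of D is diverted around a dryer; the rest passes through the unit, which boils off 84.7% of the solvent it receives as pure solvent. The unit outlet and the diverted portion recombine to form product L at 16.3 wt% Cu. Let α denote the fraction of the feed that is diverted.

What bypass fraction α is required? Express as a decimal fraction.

0.130

All 147.3×0.102 = 15.025 g/s of Cu reaches L, so L = 15.025/0.163 = 92.175 g/s and vapour = 55.125 g/s.
The evaporator receives (1−α)·147.3 of feed at 0.508 solvent and removes 0.847 of that solvent:
0.847×0.508×(1−α)×147.3 = 55.125
(1−α) = 55.125/63.38 = 0.8698;  α = 0.1302.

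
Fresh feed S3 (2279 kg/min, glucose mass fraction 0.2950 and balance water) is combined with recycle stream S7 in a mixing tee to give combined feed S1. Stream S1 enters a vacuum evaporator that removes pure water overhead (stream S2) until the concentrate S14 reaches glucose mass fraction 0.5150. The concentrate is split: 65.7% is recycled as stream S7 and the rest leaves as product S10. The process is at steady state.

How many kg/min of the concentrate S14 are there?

3806 kg/min

Overall glucose balance (none leaves overhead): glucose in fresh feed = glucose in product, i.e. 2279×0.295 = (1−0.657)·S14·0.515.
S14 = 672.3/(0.515×0.343) = 3806 kg/min.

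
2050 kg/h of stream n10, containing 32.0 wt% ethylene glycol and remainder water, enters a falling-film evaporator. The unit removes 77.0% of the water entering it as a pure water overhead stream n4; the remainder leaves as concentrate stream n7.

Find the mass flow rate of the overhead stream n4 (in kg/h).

water entering = 2050×0.680 = 1394 kg/h; overhead removed = 0.770×1394 = 1073.4 kg/h.

1073 kg/h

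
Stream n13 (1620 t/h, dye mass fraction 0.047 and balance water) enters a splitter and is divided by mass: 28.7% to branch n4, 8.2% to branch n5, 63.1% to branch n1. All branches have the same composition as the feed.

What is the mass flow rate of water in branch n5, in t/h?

126.6 t/h

Branch n5 total = 0.082×1620 = 132.84 t/h.
water in n5 = 0.953×132.84 = 126.6 t/h.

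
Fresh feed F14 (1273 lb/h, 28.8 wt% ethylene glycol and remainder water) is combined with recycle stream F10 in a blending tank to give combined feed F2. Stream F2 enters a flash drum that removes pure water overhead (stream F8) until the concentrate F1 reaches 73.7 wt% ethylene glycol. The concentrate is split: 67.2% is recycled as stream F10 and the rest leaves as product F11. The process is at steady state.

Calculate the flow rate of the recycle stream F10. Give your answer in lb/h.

1019 lb/h

Overall ethylene glycol balance (none leaves overhead): ethylene glycol in fresh feed = ethylene glycol in product, i.e. 1273×0.288 = (1−0.672)·F1·0.737.
F1 = 366.62/(0.737×0.328) = 1516.6 lb/h.
Recycle F10 = 0.672×1516.6 = 1019.2 lb/h.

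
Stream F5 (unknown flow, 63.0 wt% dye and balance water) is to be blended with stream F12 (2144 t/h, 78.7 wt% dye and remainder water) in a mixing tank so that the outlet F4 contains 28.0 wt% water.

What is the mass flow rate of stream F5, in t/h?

1596 t/h

Let F5 be the unknown flow. Total out = 2144 + F5.
water balance: 456.67 + 0.370·F5 = 0.280·(2144 + F5)
(0.370 − 0.280)·F5 = 0.280×2144 − 456.67 = 143.65
F5 = 143.65 / 0.090 = 1596.1 t/h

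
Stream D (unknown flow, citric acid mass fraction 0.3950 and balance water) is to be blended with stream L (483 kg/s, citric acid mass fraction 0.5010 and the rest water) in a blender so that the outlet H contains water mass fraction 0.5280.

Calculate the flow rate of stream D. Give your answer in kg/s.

181.9 kg/s

Let D be the unknown flow. Total out = 483 + D.
water balance: 241.02 + 0.605·D = 0.528·(483 + D)
(0.605 − 0.528)·D = 0.528×483 − 241.02 = 14.007
D = 14.007 / 0.077 = 181.91 kg/s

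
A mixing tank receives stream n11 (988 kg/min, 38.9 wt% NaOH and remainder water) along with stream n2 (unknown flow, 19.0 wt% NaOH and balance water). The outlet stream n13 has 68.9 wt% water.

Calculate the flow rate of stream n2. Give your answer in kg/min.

Let n2 be the unknown flow. Total out = 988 + n2.
water balance: 603.67 + 0.810·n2 = 0.689·(988 + n2)
(0.810 − 0.689)·n2 = 0.689×988 − 603.67 = 77.064
n2 = 77.064 / 0.121 = 636.89 kg/min

636.9 kg/min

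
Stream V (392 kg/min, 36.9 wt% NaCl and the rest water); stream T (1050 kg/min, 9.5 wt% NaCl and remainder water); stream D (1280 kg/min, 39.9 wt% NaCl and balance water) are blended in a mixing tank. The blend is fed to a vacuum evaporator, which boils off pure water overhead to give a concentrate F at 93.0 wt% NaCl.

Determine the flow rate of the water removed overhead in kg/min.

NaCl entering = 392×0.369 + 1050×0.095 + 1280×0.399 = 755.12 kg/min.
All NaCl reports to F, so F = 755.12/0.930 = 811.95 kg/min.
Total feed = 2722 kg/min; overhead = 2722 − 811.95 = 1910 kg/min.

1910 kg/min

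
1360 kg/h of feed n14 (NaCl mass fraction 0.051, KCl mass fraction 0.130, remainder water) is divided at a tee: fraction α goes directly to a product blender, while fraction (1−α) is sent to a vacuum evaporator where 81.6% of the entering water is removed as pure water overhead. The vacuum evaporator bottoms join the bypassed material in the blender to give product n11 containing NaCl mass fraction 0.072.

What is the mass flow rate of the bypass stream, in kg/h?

All 1360×0.051 = 69.36 kg/h of NaCl reaches n11, so n11 = 69.36/0.072 = 963.33 kg/h and vapour = 396.67 kg/h.
The evaporator receives (1−α)·1360 of feed at 0.819 water and removes 0.816 of that water:
0.816×0.819×(1−α)×1360 = 396.67
(1−α) = 396.67/908.89 = 0.4364;  α = 0.5636.
Bypass flow = 0.5636×1360 = 766.46 kg/h.

766.5 kg/h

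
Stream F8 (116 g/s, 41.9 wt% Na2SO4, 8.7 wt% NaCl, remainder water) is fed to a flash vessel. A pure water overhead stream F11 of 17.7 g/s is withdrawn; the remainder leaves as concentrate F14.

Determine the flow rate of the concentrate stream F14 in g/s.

98.3 g/s

Concentrate = 116 − 17.7 = 98.3 g/s.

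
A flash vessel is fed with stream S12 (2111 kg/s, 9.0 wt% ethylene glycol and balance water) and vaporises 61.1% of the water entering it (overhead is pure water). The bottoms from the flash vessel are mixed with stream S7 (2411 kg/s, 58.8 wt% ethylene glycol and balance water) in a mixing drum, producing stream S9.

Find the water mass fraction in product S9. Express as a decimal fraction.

Vapour removed = 0.611×0.910×2111 = 1173.7 kg/s; concentrate = 937.26 kg/s.
water reaching the mixer = 747.27 (from concentrate) + 2411×0.412 = 1740.6 kg/s.
Product flow = 937.26 + 2411 = 3348.3 kg/s; water fraction = 0.520.

0.520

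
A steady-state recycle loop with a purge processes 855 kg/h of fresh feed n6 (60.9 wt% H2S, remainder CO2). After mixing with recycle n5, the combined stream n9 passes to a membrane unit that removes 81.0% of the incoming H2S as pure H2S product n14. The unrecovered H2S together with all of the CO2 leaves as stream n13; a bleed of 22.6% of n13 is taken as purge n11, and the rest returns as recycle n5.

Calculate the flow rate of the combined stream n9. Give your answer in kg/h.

2090 kg/h

CO2 enters only via n6 and leaves only via the purge: 855×0.391 = 0.226×(CO2 in n13), and the membrane unit passes all CO2, so CO2 in n9 = CO2 in n13 = 1479.2 kg/h.
H2S in n9: m_A = 855×0.609 + (1−0.226)·(1−0.810)·m_A, so m_A = 520.69/0.8529 = 610.47 kg/h.
n9 = 610.47 + 1479.2 = 2089.7 kg/h.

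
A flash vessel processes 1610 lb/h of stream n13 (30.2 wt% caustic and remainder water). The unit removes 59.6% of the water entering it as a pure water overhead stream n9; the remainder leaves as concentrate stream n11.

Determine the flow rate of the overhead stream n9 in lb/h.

669.8 lb/h

water entering = 1610×0.698 = 1123.8 lb/h; overhead removed = 0.596×1123.8 = 669.77 lb/h.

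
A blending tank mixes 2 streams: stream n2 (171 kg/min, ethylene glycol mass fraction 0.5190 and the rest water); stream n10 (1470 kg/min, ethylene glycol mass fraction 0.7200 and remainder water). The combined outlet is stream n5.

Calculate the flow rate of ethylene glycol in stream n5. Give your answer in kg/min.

ethylene glycol out = ethylene glycol in = 171×0.519 + 1470×0.720 = 1147.1 kg/min.

1147 kg/min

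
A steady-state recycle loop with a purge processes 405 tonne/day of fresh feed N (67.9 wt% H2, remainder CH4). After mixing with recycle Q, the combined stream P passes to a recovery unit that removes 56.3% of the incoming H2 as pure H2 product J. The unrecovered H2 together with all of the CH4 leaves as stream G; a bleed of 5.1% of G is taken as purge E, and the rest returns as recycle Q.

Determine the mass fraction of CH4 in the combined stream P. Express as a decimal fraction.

CH4 enters only via N and leaves only via the purge: 405×0.321 = 0.051×(CH4 in G), and the recovery unit passes all CH4, so CH4 in P = CH4 in G = 2549.1 tonne/day.
H2 in P: m_A = 405×0.679 + (1−0.051)·(1−0.563)·m_A, so m_A = 275/0.5853 = 469.85 tonne/day.
P = 469.85 + 2549.1 = 3019 tonne/day.
CH4 fraction in P = 2549.1/3019 = 0.8444.

0.8444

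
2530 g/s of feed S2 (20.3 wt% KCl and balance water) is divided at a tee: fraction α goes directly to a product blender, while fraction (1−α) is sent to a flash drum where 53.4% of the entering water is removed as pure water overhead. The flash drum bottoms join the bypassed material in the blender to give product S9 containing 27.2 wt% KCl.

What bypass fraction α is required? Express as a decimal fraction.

0.404

All 2530×0.203 = 513.59 g/s of KCl reaches S9, so S9 = 513.59/0.272 = 1888.2 g/s and vapour = 641.8 g/s.
The evaporator receives (1−α)·2530 of feed at 0.797 water and removes 0.534 of that water:
0.534×0.797×(1−α)×2530 = 641.8
(1−α) = 641.8/1076.8 = 0.5960;  α = 0.4040.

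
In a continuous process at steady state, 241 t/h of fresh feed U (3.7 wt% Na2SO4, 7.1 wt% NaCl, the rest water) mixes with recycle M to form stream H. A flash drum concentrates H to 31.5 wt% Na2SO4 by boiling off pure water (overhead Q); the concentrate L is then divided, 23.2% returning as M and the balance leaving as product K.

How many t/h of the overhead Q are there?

Overall Na2SO4 balance (none leaves overhead): Na2SO4 in fresh feed = Na2SO4 in product, i.e. 241×0.037 = (1−0.232)·L·0.315.
L = 8.917/(0.315×0.768) = 36.859 t/h.
Recycle M = 0.232×36.859 = 8.5514 t/h.
Combined feed H = 241 + 8.5514 = 249.55 t/h.
Overhead Q = H − L = 249.55 − 36.859 = 212.69 t/h.

212.7 t/h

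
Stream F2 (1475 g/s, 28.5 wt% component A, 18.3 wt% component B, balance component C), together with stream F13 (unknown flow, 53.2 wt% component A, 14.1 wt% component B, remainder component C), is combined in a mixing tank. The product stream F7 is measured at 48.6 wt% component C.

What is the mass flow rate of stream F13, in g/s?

Let F13 be the unknown flow. Total out = 1475 + F13.
component C balance: 784.7 + 0.327·F13 = 0.486·(1475 + F13)
(0.327 − 0.486)·F13 = 0.486×1475 − 784.7 = -67.85
F13 = -67.85 / -0.159 = 426.73 g/s

426.7 g/s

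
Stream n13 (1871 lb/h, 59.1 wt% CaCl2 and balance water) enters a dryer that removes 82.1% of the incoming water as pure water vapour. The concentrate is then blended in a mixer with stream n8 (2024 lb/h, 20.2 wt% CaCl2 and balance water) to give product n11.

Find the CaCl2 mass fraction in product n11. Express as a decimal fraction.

0.4636

Vapour removed = 0.821×0.409×1871 = 628.26 lb/h; concentrate = 1242.7 lb/h.
CaCl2 reaching the mixer = 1105.8 (from concentrate) + 2024×0.202 = 1514.6 lb/h.
Product flow = 1242.7 + 2024 = 3266.7 lb/h; CaCl2 fraction = 0.4636.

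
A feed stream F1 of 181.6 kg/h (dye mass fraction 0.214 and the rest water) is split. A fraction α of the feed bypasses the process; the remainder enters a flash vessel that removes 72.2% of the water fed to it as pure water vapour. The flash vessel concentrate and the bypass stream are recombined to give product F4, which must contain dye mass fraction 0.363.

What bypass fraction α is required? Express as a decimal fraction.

All 181.6×0.214 = 38.862 kg/h of dye reaches F4, so F4 = 38.862/0.363 = 107.06 kg/h and vapour = 74.541 kg/h.
The evaporator receives (1−α)·181.6 of feed at 0.786 water and removes 0.722 of that water:
0.722×0.786×(1−α)×181.6 = 74.541
(1−α) = 74.541/103.06 = 0.7233;  α = 0.2767.

0.277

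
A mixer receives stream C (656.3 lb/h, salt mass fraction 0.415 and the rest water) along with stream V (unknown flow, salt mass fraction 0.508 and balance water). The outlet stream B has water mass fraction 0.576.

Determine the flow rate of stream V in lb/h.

Let V be the unknown flow. Total out = 656.3 + V.
water balance: 383.94 + 0.492·V = 0.576·(656.3 + V)
(0.492 − 0.576)·V = 0.576×656.3 − 383.94 = -5.9067
V = -5.9067 / -0.084 = 70.318 lb/h

70.32 lb/h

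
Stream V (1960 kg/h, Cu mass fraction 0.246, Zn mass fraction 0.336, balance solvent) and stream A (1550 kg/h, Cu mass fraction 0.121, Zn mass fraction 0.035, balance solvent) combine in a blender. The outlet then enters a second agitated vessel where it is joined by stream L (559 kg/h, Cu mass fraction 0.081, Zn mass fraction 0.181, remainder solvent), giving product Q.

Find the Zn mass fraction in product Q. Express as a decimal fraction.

Overall, product flow = 4069 kg/h.
Zn in = 1960×0.336 + 1550×0.035 + 559×0.181 = 813.99 kg/h.
Zn fraction in Q = 0.200.

0.200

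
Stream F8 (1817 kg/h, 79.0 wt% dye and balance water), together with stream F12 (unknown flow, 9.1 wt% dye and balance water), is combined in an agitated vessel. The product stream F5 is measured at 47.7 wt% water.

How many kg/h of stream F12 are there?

Let F12 be the unknown flow. Total out = 1817 + F12.
water balance: 381.57 + 0.909·F12 = 0.477·(1817 + F12)
(0.909 − 0.477)·F12 = 0.477×1817 − 381.57 = 485.14
F12 = 485.14 / 0.432 = 1123 kg/h

1123 kg/h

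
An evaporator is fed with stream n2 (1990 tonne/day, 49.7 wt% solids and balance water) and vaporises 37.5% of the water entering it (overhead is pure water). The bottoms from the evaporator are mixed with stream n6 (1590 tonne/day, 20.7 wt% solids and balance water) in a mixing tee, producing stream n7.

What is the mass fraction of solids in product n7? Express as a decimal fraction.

Vapour removed = 0.375×0.503×1990 = 375.36 tonne/day; concentrate = 1614.6 tonne/day.
solids reaching the mixer = 989.03 (from concentrate) + 1590×0.207 = 1318.2 tonne/day.
Product flow = 1614.6 + 1590 = 3204.6 tonne/day; solids fraction = 0.4113.

0.4113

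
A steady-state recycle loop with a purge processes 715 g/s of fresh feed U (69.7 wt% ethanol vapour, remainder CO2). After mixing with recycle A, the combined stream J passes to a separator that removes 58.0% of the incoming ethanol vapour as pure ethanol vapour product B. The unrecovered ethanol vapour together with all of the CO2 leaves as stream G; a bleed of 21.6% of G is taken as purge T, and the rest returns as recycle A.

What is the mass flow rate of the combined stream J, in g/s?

1746 g/s

CO2 enters only via U and leaves only via the purge: 715×0.303 = 0.216×(CO2 in G), and the separator passes all CO2, so CO2 in J = CO2 in G = 1003 g/s.
ethanol vapour in J: m_A = 715×0.697 + (1−0.216)·(1−0.580)·m_A, so m_A = 498.35/0.6707 = 743.01 g/s.
J = 743.01 + 1003 = 1746 g/s.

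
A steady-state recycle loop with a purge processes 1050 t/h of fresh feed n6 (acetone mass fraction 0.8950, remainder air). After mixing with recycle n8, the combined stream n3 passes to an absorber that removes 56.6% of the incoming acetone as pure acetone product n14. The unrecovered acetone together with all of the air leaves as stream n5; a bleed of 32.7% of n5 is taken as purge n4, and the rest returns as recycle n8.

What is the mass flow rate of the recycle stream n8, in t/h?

614.6 t/h

air enters only via n6 and leaves only via the purge: 1050×0.105 = 0.327×(air in n5), and the absorber passes all air, so air in n3 = air in n5 = 337.16 t/h.
acetone in n3: m_A = 1050×0.895 + (1−0.327)·(1−0.566)·m_A, so m_A = 939.75/0.7079 = 1327.5 t/h.
n5 = (1−0.566)×1327.5 + 337.16 = 913.28 t/h.
Recycle n8 = (1−0.327)×913.28 = 614.64 t/h.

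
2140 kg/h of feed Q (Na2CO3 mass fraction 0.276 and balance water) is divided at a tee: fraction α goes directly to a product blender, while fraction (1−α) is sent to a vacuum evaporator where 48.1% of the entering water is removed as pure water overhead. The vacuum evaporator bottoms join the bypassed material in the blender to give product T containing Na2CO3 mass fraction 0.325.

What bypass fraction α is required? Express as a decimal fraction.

0.567

All 2140×0.276 = 590.64 kg/h of Na2CO3 reaches T, so T = 590.64/0.325 = 1817.4 kg/h and vapour = 322.65 kg/h.
The evaporator receives (1−α)·2140 of feed at 0.724 water and removes 0.481 of that water:
0.481×0.724×(1−α)×2140 = 322.65
(1−α) = 322.65/745.24 = 0.4329;  α = 0.5671.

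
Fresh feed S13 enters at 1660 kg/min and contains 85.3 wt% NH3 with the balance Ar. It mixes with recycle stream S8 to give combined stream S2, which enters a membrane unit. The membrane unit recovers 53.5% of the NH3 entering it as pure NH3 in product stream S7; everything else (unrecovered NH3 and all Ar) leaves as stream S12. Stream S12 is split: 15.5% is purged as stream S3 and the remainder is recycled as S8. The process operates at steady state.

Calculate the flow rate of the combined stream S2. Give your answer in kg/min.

3907 kg/min

Ar enters only via S13 and leaves only via the purge: 1660×0.147 = 0.155×(Ar in S12), and the membrane unit passes all Ar, so Ar in S2 = Ar in S12 = 1574.3 kg/min.
NH3 in S2: m_A = 1660×0.853 + (1−0.155)·(1−0.535)·m_A, so m_A = 1416/0.6071 = 2332.5 kg/min.
S2 = 2332.5 + 1574.3 = 3906.8 kg/min.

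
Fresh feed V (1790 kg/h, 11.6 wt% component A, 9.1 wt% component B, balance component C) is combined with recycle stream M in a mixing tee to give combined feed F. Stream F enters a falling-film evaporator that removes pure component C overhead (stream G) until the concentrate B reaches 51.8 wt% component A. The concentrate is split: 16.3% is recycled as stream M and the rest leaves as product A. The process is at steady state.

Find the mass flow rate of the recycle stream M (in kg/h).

Overall component A balance (none leaves overhead): component A in fresh feed = component A in product, i.e. 1790×0.116 = (1−0.163)·B·0.518.
B = 207.64/(0.518×0.837) = 478.91 kg/h.
Recycle M = 0.163×478.91 = 78.063 kg/h.

78.06 kg/h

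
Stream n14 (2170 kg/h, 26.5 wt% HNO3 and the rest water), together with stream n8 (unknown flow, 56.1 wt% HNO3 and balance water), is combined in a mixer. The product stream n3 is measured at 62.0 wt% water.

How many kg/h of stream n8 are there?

Let n8 be the unknown flow. Total out = 2170 + n8.
water balance: 1595 + 0.439·n8 = 0.620·(2170 + n8)
(0.439 − 0.620)·n8 = 0.620×2170 − 1595 = -249.55
n8 = -249.55 / -0.181 = 1378.7 kg/h

1379 kg/h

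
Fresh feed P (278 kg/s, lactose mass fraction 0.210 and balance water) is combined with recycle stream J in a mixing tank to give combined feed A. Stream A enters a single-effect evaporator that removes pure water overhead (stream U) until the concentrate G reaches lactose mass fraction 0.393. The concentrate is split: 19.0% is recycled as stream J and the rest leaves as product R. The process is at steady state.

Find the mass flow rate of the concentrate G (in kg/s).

Overall lactose balance (none leaves overhead): lactose in fresh feed = lactose in product, i.e. 278×0.210 = (1−0.190)·G·0.393.
G = 58.38/(0.393×0.810) = 183.39 kg/s.

183.4 kg/s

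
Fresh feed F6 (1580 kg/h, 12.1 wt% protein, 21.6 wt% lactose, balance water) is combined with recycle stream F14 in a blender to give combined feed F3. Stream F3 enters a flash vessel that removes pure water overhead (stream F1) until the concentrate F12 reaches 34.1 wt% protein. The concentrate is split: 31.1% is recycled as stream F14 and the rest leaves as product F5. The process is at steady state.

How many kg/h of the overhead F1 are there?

1019 kg/h

Overall protein balance (none leaves overhead): protein in fresh feed = protein in product, i.e. 1580×0.121 = (1−0.311)·F12·0.341.
F12 = 191.18/(0.341×0.689) = 813.71 kg/h.
Recycle F14 = 0.311×813.71 = 253.06 kg/h.
Combined feed F3 = 1580 + 253.06 = 1833.1 kg/h.
Overhead F1 = F3 − F12 = 1833.1 − 813.71 = 1019.4 kg/h.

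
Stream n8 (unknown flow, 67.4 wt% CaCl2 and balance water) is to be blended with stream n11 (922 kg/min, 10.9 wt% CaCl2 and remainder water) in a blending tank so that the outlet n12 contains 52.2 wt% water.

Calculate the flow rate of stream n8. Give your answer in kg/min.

Let n8 be the unknown flow. Total out = 922 + n8.
water balance: 821.5 + 0.326·n8 = 0.522·(922 + n8)
(0.326 − 0.522)·n8 = 0.522×922 − 821.5 = -340.22
n8 = -340.22 / -0.196 = 1735.8 kg/min

1736 kg/min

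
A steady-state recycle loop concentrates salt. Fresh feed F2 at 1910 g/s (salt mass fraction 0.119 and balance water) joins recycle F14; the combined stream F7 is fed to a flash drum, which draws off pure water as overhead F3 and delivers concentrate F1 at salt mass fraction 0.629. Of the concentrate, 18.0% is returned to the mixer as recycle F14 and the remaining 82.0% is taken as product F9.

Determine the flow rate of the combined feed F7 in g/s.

Overall salt balance (none leaves overhead): salt in fresh feed = salt in product, i.e. 1910×0.119 = (1−0.180)·F1·0.629.
F1 = 227.29/(0.629×0.820) = 440.67 g/s.
Recycle F14 = 0.180×440.67 = 79.321 g/s.
Combined feed F7 = 1910 + 79.321 = 1989.3 g/s.

1989 g/s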